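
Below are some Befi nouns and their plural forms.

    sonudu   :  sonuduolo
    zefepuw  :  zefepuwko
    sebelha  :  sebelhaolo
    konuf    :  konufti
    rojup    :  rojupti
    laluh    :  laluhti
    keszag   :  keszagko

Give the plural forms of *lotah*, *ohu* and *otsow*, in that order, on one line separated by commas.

lotahti, ohuolo, otsowko

The suffix is conditioned by the final sound: -ti when the stem ends in a voiceless consonant (*konuf*, *rojup*, *laluh*); -ko when the stem ends in a voiced consonant (*zefepuw*, *keszag*); -olo when the stem ends in a vowel (*sonudu*, *sebelha*).
The final sound of *lotah* is /h/, which is a voiceless consonant, so the suffix is -ti, giving *lotahti*.
The final sound of *ohu* is /u/, which is a vowel, so the suffix is -olo, giving *ohuolo*.
*otsow* — final sound /w/ (a voiced consonant) → -ko → *otsowko*.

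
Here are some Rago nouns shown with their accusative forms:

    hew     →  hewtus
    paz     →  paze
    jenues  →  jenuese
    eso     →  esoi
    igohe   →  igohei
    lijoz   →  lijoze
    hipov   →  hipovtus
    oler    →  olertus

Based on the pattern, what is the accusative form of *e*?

Looking at the final sound of each stem: -e when the stem ends in a sibilant (*paz*, *jenues*, *lijoz*); -tus when the stem ends in a non-sibilant consonant (*hew*, *hipov*, *oler*); -i when the stem ends in a vowel (*eso*, *igohe*).
*e*: final sound = /e/, a vowel → -i → *ei*.

ei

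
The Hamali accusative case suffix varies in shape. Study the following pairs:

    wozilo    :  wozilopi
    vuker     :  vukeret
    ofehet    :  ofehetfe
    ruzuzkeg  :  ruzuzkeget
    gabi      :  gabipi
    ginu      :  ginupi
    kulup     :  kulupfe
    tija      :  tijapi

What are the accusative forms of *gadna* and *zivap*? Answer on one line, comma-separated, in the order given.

The alternation tracks the final sound of the stem — -fe when the stem ends in a voiceless consonant (*ofehet*, *kulup*); -et when the stem ends in a voiced consonant (*vuker*, *ruzuzkeg*); -pi when the stem ends in a vowel (*wozilo*, *gabi*, *ginu*, *tija*).
Since the final sound of *gadna* is /a/ (a vowel), it takes -pi, giving *gadnapi*.
Since the final sound of *zivap* is /p/ (a voiceless consonant), it takes -fe, giving *zivapfe*.

gadnapi, zivapfe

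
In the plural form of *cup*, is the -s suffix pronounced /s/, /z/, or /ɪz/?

The stem *cup* ends in a voiceless non-sibilant consonant.
The plural suffix surfaces as /ɪz/ after sibilants, /s/ after other voiceless consonants, and /z/ after other voiced sounds.
So the plural -s on *cup* is pronounced /s/.

/s/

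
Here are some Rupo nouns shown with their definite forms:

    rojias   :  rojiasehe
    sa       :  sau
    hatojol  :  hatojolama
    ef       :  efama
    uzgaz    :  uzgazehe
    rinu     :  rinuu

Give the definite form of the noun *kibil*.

kibilama

The suffix is conditioned by the final sound: -ehe when the stem ends in a sibilant (*rojias*, *uzgaz*); -ama when the stem ends in a non-sibilant consonant (*hatojol*, *ef*); -u when the stem ends in a vowel (*sa*, *rinu*).
Since the final sound of *kibil* is /l/ (a non-sibilant consonant), it takes -ama, giving *kibilama*.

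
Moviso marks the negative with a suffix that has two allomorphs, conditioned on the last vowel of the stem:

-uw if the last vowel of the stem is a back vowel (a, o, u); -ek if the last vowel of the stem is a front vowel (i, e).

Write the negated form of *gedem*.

The last vowel of *gedem* is /e/, which is a front vowel, so the suffix is -ek, giving *gedemek*.

gedemek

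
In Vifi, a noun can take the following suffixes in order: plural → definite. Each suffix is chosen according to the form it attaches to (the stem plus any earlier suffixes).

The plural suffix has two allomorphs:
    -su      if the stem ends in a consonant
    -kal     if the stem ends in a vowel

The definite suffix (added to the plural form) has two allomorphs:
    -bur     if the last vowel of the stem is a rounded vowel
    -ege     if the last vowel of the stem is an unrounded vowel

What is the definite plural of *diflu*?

Since the final sound of *diflu* is /u/ (a vowel), it takes -kal, giving *diflukal*.
The plural form *diflukal* — last vowel /a/ (an unrounded vowel) → -ege → *diflukalege*.

diflukalege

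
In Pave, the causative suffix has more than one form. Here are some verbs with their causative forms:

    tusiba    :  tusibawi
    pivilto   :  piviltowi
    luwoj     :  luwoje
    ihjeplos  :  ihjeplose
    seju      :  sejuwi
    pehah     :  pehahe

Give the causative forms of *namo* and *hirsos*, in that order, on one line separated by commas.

The pattern is consonant vs. vowel: -e when the stem ends in a consonant (*luwoj*, *ihjeplos*, *pehah*); -wi when the stem ends in a vowel (*tusiba*, *pivilto*, *seju*).
The final sound of *namo* is /o/, which is a vowel, so the suffix is -wi, giving *namowi*.
*hirsos* — final sound /s/ (a consonant) → -e → *hirsose*.

namowi, hirsose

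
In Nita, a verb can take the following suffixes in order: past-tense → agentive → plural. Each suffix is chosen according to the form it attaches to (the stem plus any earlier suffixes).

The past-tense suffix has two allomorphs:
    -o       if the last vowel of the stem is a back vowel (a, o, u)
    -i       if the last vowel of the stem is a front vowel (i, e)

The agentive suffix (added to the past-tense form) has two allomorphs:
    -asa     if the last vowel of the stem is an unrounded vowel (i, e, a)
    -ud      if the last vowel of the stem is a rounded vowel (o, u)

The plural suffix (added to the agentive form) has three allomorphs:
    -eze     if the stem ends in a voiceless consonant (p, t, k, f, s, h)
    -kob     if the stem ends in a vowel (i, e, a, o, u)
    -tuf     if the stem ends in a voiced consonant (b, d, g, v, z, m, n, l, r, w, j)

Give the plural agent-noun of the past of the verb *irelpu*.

irelpuoudtuf

The last vowel of *irelpu* is /u/, which is a back vowel, so the past-tense suffix is -o, giving *irelpuo*.
The past-tense form *irelpuo*: last vowel = /o/, a rounded vowel → -ud → *irelpuoud*.
The agentive form *irelpuoud*: final sound = /d/, a voiced consonant → -tuf → *irelpuoudtuf*.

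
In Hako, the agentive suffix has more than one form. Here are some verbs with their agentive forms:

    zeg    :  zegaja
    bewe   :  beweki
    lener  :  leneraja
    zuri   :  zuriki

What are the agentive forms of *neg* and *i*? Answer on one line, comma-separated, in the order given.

negaja, iki

The suffix is conditioned by the final sound: -aja when the stem ends in a consonant (*zeg*, *lener*); -ki when the stem ends in a vowel (*bewe*, *zuri*).
The final sound of *neg* is /g/, which is a consonant, so the suffix is -aja, giving *negaja*.
*i* — final sound /i/ (a vowel) → -ki → *iki*.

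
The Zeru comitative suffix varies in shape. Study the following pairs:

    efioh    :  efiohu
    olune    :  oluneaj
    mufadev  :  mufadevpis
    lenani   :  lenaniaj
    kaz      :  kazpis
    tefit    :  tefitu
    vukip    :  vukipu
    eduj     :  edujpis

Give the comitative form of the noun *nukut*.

The pattern is voicing of the final sound: -u when the stem ends in a voiceless consonant (*efioh*, *tefit*, *vukip*); -pis when the stem ends in a voiced consonant (*mufadev*, *kaz*, *eduj*); -aj when the stem ends in a vowel (*olune*, *lenani*).
*nukut*: final sound = /t/, a voiceless consonant → -u → *nukutu*.

nukutu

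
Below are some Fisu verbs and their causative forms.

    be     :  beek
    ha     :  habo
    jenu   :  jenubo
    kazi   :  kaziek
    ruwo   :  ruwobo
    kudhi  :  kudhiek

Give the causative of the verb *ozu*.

ozubo

The suffix is conditioned by the last vowel: -ek when the last vowel of the stem is a front vowel (*be*, *kazi*, *kudhi*); -bo when the last vowel of the stem is a back vowel (*ha*, *jenu*, *ruwo*).
The last vowel of *ozu* is /u/, which is a back vowel, so the suffix is -bo, giving *ozubo*.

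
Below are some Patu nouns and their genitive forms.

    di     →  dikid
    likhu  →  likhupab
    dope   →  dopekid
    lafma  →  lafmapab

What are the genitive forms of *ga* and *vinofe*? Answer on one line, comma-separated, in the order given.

gapab, vinofekid

The pattern is front/back vowel harmony: -kid when the last vowel of the stem is a front vowel (*di*, *dope*); -pab when the last vowel of the stem is a back vowel (*likhu*, *lafma*).
*ga* — last vowel /a/ (a back vowel) → -pab → *gapab*.
Since the last vowel of *vinofe* is /e/ (a front vowel), it takes -kid, giving *vinofekid*.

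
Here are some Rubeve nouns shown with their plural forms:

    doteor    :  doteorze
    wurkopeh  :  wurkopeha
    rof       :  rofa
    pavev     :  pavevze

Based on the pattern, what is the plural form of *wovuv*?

wovuvze

The alternation tracks the final consonant of the stem — -a when the stem ends in a voiceless consonant (*wurkopeh*, *rof*); -ze when the stem ends in a voiced consonant (*doteor*, *pavev*).
The final consonant of *wovuv* is /v/, which is voiced, so the suffix is -ze, giving *wovuvze*.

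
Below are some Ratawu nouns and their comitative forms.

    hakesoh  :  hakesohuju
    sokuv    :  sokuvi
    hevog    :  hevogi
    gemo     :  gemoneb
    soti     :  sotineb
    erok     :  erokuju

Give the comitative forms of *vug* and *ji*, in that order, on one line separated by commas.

vugi, jineb

The suffix is conditioned by the final sound: -uju when the stem ends in a voiceless consonant (*hakesoh*, *erok*); -i when the stem ends in a voiced consonant (*sokuv*, *hevog*); -neb when the stem ends in a vowel (*gemo*, *soti*).
*vug*: final sound = /g/, a voiced consonant → -i → *vugi*.
Since the final sound of *ji* is /i/ (a vowel), it takes -neb, giving *jineb*.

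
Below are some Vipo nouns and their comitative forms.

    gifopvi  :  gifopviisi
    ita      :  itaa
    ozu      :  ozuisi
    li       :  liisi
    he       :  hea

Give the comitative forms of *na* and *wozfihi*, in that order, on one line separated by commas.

naa, wozfihiisi

The suffix is conditioned by the last vowel: -isi when the last vowel of the stem is a high vowel (*gifopvi*, *ozu*, *li*); -a when the last vowel of the stem is a non-high vowel (*ita*, *he*).
*na*: last vowel = /a/, a non-high vowel → -a → *naa*.
*wozfihi*: last vowel = /i/, a high vowel → -isi → *wozfihiisi*.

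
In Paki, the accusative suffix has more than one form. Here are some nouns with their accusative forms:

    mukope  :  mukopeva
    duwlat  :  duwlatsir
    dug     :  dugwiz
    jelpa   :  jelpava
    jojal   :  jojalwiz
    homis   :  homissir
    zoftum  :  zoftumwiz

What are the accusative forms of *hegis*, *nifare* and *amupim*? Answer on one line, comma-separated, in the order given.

hegissir, nifareva, amupimwiz

The pattern is voicing of the final sound: -sir when the stem ends in a voiceless consonant (*duwlat*, *homis*); -wiz when the stem ends in a voiced consonant (*dug*, *jojal*, *zoftum*); -va when the stem ends in a vowel (*mukope*, *jelpa*).
*hegis* — final sound /s/ (a voiceless consonant) → -sir → *hegissir*.
Since the final sound of *nifare* is /e/ (a vowel), it takes -va, giving *nifareva*.
*amupim* — final sound /m/ (a voiced consonant) → -wiz → *amupimwiz*.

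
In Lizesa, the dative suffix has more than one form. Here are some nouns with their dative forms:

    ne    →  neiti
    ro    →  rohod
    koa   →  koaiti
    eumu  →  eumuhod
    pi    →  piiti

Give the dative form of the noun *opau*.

Looking at the last vowel of each stem: -hod when the last vowel of the stem is a rounded vowel (*ro*, *eumu*); -iti when the last vowel of the stem is an unrounded vowel (*ne*, *koa*, *pi*).
*opau* — last vowel /u/ (a rounded vowel) → -hod → *opauhod*.

opauhod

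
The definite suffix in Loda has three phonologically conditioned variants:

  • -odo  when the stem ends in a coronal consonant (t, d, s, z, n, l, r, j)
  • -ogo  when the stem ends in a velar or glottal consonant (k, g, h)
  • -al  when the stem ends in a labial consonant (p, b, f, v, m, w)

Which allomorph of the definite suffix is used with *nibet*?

*nibet*: final consonant = /t/, coronal → -odo.

-odo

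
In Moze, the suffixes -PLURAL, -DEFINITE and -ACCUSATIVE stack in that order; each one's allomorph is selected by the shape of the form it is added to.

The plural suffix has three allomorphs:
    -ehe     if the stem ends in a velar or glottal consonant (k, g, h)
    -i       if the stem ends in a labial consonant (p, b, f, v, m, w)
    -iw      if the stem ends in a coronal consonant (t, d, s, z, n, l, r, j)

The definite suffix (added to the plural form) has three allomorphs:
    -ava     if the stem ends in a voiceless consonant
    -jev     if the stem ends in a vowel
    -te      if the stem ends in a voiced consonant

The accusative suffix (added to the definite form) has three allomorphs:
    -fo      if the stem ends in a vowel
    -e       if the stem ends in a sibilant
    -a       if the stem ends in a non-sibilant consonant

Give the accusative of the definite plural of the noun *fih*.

fihehejeva

*fih*: final consonant = /h/, velar/glottal → -ehe → *fihehe*.
The final sound of the plural form *fihehe* is /e/, which is a vowel, so the definite suffix is -jev, giving *fihehejev*.
Since the final sound of the definite form *fihehejev* is /v/ (a non-sibilant consonant), it takes -a, giving *fihehejeva*.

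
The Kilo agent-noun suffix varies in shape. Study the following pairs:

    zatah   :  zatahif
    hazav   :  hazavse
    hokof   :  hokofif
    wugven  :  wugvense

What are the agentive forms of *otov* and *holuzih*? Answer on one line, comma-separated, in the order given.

Looking at the final consonant of each stem: -if when the stem ends in a voiceless consonant (*zatah*, *hokof*); -se when the stem ends in a voiced consonant (*hazav*, *wugven*).
*otov* — final consonant /v/ (voiced) → -se → *otovse*.
Since the final consonant of *holuzih* is /h/ (voiceless), it takes -if, giving *holuzihif*.

otovse, holuzihif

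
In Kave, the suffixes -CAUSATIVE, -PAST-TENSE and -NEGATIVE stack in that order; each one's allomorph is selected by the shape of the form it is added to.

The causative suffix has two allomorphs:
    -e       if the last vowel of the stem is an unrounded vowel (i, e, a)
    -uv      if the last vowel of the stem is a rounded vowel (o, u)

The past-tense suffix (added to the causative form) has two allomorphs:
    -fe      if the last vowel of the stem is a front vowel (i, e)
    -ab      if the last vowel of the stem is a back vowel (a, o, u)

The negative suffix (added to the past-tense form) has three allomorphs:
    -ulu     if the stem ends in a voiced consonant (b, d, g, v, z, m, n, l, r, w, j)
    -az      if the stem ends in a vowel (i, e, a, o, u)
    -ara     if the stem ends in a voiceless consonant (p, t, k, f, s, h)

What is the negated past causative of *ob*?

obuvabulu

The last vowel of *ob* is /o/, which is a rounded vowel, so the causative suffix is -uv, giving *obuv*.
The last vowel of the causative form *obuv* is /u/, which is a back vowel, so the past-tense suffix is -ab, giving *obuvab*.
The past-tense form *obuvab* — final sound /b/ (a voiced consonant) → -ulu → *obuvabulu*.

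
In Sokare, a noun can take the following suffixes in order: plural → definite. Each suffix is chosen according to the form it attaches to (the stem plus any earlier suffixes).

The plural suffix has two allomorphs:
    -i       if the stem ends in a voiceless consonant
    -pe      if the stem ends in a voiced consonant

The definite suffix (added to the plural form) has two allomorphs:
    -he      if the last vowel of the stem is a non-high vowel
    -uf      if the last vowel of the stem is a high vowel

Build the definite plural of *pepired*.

pepiredpehe

*pepired*: final consonant = /d/, voiced → -pe → *pepiredpe*.
The plural form *pepiredpe* — last vowel /e/ (a non-high vowel) → -he → *pepiredpehe*.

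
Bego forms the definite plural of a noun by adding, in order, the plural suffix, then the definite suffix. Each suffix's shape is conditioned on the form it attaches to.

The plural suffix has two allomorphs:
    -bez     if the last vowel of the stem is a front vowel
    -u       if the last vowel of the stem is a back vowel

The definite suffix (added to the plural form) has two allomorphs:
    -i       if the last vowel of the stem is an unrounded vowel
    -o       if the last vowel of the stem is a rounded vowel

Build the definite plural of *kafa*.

*kafa* — last vowel /a/ (a back vowel) → -u → *kafau*.
The plural form *kafau*: last vowel = /u/, a rounded vowel → -o → *kafauo*.

kafauo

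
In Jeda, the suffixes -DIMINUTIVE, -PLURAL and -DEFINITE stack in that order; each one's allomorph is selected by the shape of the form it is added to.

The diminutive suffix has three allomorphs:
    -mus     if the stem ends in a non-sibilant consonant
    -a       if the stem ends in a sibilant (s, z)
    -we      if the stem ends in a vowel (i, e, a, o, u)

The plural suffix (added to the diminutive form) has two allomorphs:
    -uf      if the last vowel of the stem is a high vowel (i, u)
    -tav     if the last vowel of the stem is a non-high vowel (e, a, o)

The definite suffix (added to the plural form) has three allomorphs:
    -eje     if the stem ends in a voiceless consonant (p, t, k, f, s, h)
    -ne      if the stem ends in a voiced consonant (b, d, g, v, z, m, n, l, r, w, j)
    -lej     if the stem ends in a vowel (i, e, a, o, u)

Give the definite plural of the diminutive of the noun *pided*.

pidedmusufeje

Since the final sound of *pided* is /d/ (a non-sibilant consonant), it takes -mus, giving *pidedmus*.
The diminutive form *pidedmus* — last vowel /u/ (a high vowel) → -uf → *pidedmusuf*.
Since the final sound of the plural form *pidedmusuf* is /f/ (a voiceless consonant), it takes -eje, giving *pidedmusufeje*.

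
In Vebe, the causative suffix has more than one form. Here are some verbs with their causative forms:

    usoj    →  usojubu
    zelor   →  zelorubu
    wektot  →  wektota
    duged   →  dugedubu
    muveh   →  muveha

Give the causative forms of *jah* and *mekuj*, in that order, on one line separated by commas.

Looking at the final consonant of each stem: -a when the stem ends in a voiceless consonant (*wektot*, *muveh*); -ubu when the stem ends in a voiced consonant (*usoj*, *zelor*, *duged*).
*jah* — final consonant /h/ (voiceless) → -a → *jaha*.
*mekuj* — final consonant /j/ (voiced) → -ubu → *mekujubu*.

jaha, mekujubu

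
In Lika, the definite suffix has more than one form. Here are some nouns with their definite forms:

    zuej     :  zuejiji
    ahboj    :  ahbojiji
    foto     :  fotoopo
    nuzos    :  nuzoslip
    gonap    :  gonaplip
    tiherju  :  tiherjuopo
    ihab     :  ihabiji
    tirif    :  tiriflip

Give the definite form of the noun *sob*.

sobiji

The pattern is voicing of the final sound: -lip when the stem ends in a voiceless consonant (*nuzos*, *gonap*, *tirif*); -iji when the stem ends in a voiced consonant (*zuej*, *ahboj*, *ihab*); -opo when the stem ends in a vowel (*foto*, *tiherju*).
Since the final sound of *sob* is /b/ (a voiced consonant), it takes -iji, giving *sobiji*.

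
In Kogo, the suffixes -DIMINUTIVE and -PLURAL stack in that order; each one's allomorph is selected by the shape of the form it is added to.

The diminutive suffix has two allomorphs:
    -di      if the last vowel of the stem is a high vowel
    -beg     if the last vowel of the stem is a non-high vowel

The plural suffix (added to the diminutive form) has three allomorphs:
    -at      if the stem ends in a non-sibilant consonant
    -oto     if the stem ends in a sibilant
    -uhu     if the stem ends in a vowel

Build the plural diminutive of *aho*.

ahobegat

*aho* — last vowel /o/ (a non-high vowel) → -beg → *ahobeg*.
The final sound of the diminutive form *ahobeg* is /g/, which is a non-sibilant consonant, so the plural suffix is -at, giving *ahobegat*.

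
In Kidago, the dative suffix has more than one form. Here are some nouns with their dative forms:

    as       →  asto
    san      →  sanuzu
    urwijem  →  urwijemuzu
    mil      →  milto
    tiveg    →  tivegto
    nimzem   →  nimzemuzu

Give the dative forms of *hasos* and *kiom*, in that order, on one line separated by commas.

hasosto, kiomuzu

The suffix is conditioned by the final consonant: -uzu when the stem ends in a nasal (*san*, *urwijem*, *nimzem*); -to when the stem ends in a non-nasal consonant (*as*, *mil*, *tiveg*).
The final consonant of *hasos* is /s/, which is non-nasal, so the suffix is -to, giving *hasosto*.
*kiom*: final consonant = /m/, a nasal → -uzu → *kiomuzu*.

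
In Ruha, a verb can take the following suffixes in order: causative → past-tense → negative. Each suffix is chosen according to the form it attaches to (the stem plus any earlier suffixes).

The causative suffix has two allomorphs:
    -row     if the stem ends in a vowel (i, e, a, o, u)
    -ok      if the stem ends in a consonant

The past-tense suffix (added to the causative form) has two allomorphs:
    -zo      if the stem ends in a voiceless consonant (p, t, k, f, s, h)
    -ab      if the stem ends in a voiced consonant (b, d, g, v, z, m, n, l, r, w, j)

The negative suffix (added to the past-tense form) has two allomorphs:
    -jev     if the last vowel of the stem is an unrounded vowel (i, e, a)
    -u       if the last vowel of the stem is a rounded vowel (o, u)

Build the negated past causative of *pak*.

Since the final sound of *pak* is /k/ (a consonant), it takes -ok, giving *pakok*.
The causative form *pakok* — final consonant /k/ (voiceless) → -zo → *pakokzo*.
Since the last vowel of the past-tense form *pakokzo* is /o/ (a rounded vowel), it takes -u, giving *pakokzou*.

pakokzou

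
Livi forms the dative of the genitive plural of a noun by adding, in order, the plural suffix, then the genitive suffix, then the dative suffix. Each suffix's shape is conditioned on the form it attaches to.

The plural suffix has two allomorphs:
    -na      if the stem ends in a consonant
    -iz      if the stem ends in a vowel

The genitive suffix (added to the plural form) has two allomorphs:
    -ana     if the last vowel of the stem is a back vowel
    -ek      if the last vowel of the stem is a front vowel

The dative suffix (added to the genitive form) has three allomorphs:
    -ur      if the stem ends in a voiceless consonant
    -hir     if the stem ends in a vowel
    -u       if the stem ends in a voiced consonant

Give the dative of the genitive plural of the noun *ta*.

Since the final sound of *ta* is /a/ (a vowel), it takes -iz, giving *taiz*.
Since the last vowel of the plural form *taiz* is /i/ (a front vowel), it takes -ek, giving *taizek*.
The genitive form *taizek* — final sound /k/ (a voiceless consonant) → -ur → *taizekur*.

taizekur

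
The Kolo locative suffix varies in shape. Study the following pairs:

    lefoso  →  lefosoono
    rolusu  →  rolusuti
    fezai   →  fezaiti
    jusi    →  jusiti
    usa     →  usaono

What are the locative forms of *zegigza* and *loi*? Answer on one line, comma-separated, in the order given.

zegigzaono, loiti

Looking at the last vowel of each stem: -ti when the last vowel of the stem is a high vowel (*rolusu*, *fezai*, *jusi*); -ono when the last vowel of the stem is a non-high vowel (*lefoso*, *usa*).
*zegigza*: last vowel = /a/, a non-high vowel → -ono → *zegigzaono*.
*loi* — last vowel /i/ (a high vowel) → -ti → *loiti*.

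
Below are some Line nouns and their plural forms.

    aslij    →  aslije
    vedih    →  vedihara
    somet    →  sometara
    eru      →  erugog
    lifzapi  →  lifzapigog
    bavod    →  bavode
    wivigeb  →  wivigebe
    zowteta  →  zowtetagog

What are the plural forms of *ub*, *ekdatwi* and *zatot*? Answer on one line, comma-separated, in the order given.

ube, ekdatwigog, zatotara

Looking at the final sound of each stem: -ara when the stem ends in a voiceless consonant (*vedih*, *somet*); -e when the stem ends in a voiced consonant (*aslij*, *bavod*, *wivigeb*); -gog when the stem ends in a vowel (*eru*, *lifzapi*, *zowteta*).
The final sound of *ub* is /b/, which is a voiced consonant, so the suffix is -e, giving *ube*.
*ekdatwi*: final sound = /i/, a vowel → -gog → *ekdatwigog*.
Since the final sound of *zatot* is /t/ (a voiceless consonant), it takes -ara, giving *zatotara*.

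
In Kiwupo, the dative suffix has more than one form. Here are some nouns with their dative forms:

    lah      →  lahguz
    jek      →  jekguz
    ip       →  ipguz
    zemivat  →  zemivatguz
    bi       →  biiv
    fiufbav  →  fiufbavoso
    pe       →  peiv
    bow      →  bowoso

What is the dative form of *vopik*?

vopikguz

Looking at the final sound of each stem: -guz when the stem ends in a voiceless consonant (*lah*, *jek*, *ip*, *zemivat*); -oso when the stem ends in a voiced consonant (*fiufbav*, *bow*); -iv when the stem ends in a vowel (*bi*, *pe*).
The final sound of *vopik* is /k/, which is a voiceless consonant, so the suffix is -guz, giving *vopikguz*.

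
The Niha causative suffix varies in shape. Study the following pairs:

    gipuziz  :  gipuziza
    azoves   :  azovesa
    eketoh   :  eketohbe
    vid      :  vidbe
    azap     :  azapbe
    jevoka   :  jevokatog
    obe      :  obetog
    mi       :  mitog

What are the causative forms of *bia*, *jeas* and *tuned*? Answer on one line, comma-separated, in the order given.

biatog, jeasa, tunedbe

Looking at the final sound of each stem: -a when the stem ends in a sibilant (*gipuziz*, *azoves*); -be when the stem ends in a non-sibilant consonant (*eketoh*, *vid*, *azap*); -tog when the stem ends in a vowel (*jevoka*, *obe*, *mi*).
The final sound of *bia* is /a/, which is a vowel, so the suffix is -tog, giving *biatog*.
The final sound of *jeas* is /s/, which is a sibilant, so the suffix is -a, giving *jeasa*.
*tuned*: final sound = /d/, a non-sibilant consonant → -be → *tunedbe*.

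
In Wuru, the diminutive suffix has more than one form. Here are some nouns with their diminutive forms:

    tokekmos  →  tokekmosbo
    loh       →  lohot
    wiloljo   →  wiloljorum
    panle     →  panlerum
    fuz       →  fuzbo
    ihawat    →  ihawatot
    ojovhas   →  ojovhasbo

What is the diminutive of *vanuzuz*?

The suffix is conditioned by the final sound: -bo when the stem ends in a sibilant (*tokekmos*, *fuz*, *ojovhas*); -ot when the stem ends in a non-sibilant consonant (*loh*, *ihawat*); -rum when the stem ends in a vowel (*wiloljo*, *panle*).
*vanuzuz* — final sound /z/ (a sibilant) → -bo → *vanuzuzbo*.

vanuzuzbo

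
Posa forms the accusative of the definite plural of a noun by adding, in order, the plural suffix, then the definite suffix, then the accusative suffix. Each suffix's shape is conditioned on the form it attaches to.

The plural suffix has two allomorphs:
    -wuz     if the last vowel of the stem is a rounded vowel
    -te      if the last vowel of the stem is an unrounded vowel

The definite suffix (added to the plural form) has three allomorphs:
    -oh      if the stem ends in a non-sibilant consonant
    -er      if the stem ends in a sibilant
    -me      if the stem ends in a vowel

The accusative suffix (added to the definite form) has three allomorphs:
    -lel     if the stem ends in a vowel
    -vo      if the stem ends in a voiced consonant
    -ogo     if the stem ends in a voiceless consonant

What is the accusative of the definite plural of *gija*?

gijatemelel

*gija*: last vowel = /a/, an unrounded vowel → -te → *gijate*.
Since the final sound of the plural form *gijate* is /e/ (a vowel), it takes -me, giving *gijateme*.
The definite form *gijateme* — final sound /e/ (a vowel) → -lel → *gijatemelel*.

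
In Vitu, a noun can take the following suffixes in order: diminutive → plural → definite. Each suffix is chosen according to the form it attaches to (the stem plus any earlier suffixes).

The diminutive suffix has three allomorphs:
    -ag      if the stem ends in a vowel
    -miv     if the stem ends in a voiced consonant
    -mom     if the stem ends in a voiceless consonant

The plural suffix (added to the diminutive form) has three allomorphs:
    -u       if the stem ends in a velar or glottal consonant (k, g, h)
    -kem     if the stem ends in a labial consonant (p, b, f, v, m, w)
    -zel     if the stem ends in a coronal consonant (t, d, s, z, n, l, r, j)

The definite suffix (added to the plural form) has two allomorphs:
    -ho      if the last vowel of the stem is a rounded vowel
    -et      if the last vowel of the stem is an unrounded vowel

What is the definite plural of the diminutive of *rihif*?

rihifmomkemet

*rihif*: final sound = /f/, a voiceless consonant → -mom → *rihifmom*.
The final consonant of the diminutive form *rihifmom* is /m/, which is labial, so the plural suffix is -kem, giving *rihifmomkem*.
The plural form *rihifmomkem* — last vowel /e/ (an unrounded vowel) → -et → *rihifmomkemet*.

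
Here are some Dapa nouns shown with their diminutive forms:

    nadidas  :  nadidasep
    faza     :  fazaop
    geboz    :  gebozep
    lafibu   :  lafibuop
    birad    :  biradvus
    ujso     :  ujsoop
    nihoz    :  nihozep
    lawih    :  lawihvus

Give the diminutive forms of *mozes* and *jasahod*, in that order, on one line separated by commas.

The alternation tracks the final sound of the stem — -ep when the stem ends in a sibilant (*nadidas*, *geboz*, *nihoz*); -vus when the stem ends in a non-sibilant consonant (*birad*, *lawih*); -op when the stem ends in a vowel (*faza*, *lafibu*, *ujso*).
The final sound of *mozes* is /s/, which is a sibilant, so the suffix is -ep, giving *mozesep*.
*jasahod*: final sound = /d/, a non-sibilant consonant → -vus → *jasahodvus*.

mozesep, jasahodvus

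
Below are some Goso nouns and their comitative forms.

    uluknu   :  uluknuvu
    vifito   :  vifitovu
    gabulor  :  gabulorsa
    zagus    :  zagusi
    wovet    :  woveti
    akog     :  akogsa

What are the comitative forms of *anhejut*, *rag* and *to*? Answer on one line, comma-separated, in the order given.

anhejuti, ragsa, tovu

The pattern is voicing of the final sound: -i when the stem ends in a voiceless consonant (*zagus*, *wovet*); -sa when the stem ends in a voiced consonant (*gabulor*, *akog*); -vu when the stem ends in a vowel (*uluknu*, *vifito*).
*anhejut* — final sound /t/ (a voiceless consonant) → -i → *anhejuti*.
*rag* — final sound /g/ (a voiced consonant) → -sa → *ragsa*.
*to*: final sound = /o/, a vowel → -vu → *tovu*.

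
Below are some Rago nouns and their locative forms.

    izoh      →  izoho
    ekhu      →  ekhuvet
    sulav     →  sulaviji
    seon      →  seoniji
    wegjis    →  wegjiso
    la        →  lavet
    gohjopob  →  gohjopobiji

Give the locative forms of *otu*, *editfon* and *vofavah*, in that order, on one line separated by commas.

otuvet, editfoniji, vofavaho

The pattern is voicing of the final sound: -o when the stem ends in a voiceless consonant (*izoh*, *wegjis*); -iji when the stem ends in a voiced consonant (*sulav*, *seon*, *gohjopob*); -vet when the stem ends in a vowel (*ekhu*, *la*).
*otu*: final sound = /u/, a vowel → -vet → *otuvet*.
*editfon*: final sound = /n/, a voiced consonant → -iji → *editfoniji*.
Since the final sound of *vofavah* is /h/ (a voiceless consonant), it takes -o, giving *vofavaho*.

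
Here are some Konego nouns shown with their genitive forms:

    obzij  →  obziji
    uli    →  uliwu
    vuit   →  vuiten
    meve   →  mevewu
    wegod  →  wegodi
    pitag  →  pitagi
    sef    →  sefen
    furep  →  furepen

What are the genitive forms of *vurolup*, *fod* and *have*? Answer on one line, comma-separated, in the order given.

The alternation tracks the final sound of the stem — -en when the stem ends in a voiceless consonant (*vuit*, *sef*, *furep*); -i when the stem ends in a voiced consonant (*obzij*, *wegod*, *pitag*); -wu when the stem ends in a vowel (*uli*, *meve*).
*vurolup* — final sound /p/ (a voiceless consonant) → -en → *vurolupen*.
*fod*: final sound = /d/, a voiced consonant → -i → *fodi*.
*have* — final sound /e/ (a vowel) → -wu → *havewu*.

vurolupen, fodi, havewu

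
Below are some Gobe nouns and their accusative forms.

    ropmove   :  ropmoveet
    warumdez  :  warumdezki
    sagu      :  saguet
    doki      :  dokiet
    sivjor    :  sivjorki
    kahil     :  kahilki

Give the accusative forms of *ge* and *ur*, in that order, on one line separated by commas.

The alternation tracks the final sound of the stem — -ki when the stem ends in a consonant (*warumdez*, *sivjor*, *kahil*); -et when the stem ends in a vowel (*ropmove*, *sagu*, *doki*).
*ge*: final sound = /e/, a vowel → -et → *geet*.
*ur* — final sound /r/ (a consonant) → -ki → *urki*.

geet, urki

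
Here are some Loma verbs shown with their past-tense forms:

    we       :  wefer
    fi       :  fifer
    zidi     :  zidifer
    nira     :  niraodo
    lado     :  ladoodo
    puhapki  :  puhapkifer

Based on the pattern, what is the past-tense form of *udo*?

The pattern is front/back vowel harmony: -fer when the last vowel of the stem is a front vowel (*we*, *fi*, *zidi*, *puhapki*); -odo when the last vowel of the stem is a back vowel (*nira*, *lado*).
*udo*: last vowel = /o/, a back vowel → -odo → *udoodo*.

udoodo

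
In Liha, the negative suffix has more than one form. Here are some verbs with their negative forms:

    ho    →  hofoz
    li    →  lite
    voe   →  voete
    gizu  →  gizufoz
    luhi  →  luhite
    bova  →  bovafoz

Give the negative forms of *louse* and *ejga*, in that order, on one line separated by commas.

lousete, ejgafoz

The suffix is conditioned by the last vowel: -te when the last vowel of the stem is a front vowel (*li*, *voe*, *luhi*); -foz when the last vowel of the stem is a back vowel (*ho*, *gizu*, *bova*).
Since the last vowel of *louse* is /e/ (a front vowel), it takes -te, giving *lousete*.
*ejga* — last vowel /a/ (a back vowel) → -foz → *ejgafoz*.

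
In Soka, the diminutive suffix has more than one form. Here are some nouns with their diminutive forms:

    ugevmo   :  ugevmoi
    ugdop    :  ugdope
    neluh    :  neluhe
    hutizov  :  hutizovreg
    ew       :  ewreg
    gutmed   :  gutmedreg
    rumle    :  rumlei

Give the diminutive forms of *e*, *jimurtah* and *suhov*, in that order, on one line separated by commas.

The suffix is conditioned by the final sound: -e when the stem ends in a voiceless consonant (*ugdop*, *neluh*); -reg when the stem ends in a voiced consonant (*hutizov*, *ew*, *gutmed*); -i when the stem ends in a vowel (*ugevmo*, *rumle*).
*e* — final sound /e/ (a vowel) → -i → *ei*.
Since the final sound of *jimurtah* is /h/ (a voiceless consonant), it takes -e, giving *jimurtahe*.
The final sound of *suhov* is /v/, which is a voiced consonant, so the suffix is -reg, giving *suhovreg*.

ei, jimurtahe, suhovreg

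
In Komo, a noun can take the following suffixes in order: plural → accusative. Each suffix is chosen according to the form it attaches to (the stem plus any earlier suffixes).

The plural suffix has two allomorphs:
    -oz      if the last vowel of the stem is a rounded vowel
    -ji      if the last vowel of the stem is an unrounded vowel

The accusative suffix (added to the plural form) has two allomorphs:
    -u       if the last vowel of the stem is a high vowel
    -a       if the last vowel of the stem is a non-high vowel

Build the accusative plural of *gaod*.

The last vowel of *gaod* is /o/, which is a rounded vowel, so the plural suffix is -oz, giving *gaodoz*.
The plural form *gaodoz*: last vowel = /o/, a non-high vowel → -a → *gaodoza*.

gaodoza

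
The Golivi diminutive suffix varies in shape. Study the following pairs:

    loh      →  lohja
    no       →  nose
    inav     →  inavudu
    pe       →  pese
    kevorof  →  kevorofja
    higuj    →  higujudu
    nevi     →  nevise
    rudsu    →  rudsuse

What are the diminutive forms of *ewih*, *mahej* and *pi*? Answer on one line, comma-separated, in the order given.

ewihja, mahejudu, pise

The pattern is voicing of the final sound: -ja when the stem ends in a voiceless consonant (*loh*, *kevorof*); -udu when the stem ends in a voiced consonant (*inav*, *higuj*); -se when the stem ends in a vowel (*no*, *pe*, *nevi*, *rudsu*).
The final sound of *ewih* is /h/, which is a voiceless consonant, so the suffix is -ja, giving *ewihja*.
*mahej* — final sound /j/ (a voiced consonant) → -udu → *mahejudu*.
Since the final sound of *pi* is /i/ (a vowel), it takes -se, giving *pise*.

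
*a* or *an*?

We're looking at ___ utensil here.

The indefinite article is chosen by the initial *sound* of the following word, not its spelling.
*utensil* begins with the sound /juː/ (u pronounced /juː/) — a consonant sound.
So the article is *a*: We're looking at a utensil here.

a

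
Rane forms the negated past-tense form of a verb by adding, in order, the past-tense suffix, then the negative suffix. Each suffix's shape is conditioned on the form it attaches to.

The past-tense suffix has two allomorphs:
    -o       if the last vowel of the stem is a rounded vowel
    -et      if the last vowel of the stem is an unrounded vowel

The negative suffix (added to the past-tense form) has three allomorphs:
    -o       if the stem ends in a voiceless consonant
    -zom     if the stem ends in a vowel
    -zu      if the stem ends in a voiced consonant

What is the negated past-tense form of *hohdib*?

hohdibeto

*hohdib* — last vowel /i/ (an unrounded vowel) → -et → *hohdibet*.
The past-tense form *hohdibet* — final sound /t/ (a voiceless consonant) → -o → *hohdibeto*.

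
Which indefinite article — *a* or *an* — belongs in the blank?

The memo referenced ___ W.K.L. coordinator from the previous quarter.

a

The indefinite article is chosen by the initial *sound* of the following word, not its spelling.
The initialism *W.K.L.* is read letter by letter; the first letter, W, is pronounced /ˈdʌbəl.juː/, which begins with a consonant sound.
So the article is *a*: The memo referenced a W.K.L. coordinator from the previous quarter.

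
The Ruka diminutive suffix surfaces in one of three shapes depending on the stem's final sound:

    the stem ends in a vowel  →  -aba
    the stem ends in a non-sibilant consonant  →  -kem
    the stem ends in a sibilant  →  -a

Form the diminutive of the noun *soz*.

soza

*soz*: final sound = /z/, a sibilant → -a → *soza*.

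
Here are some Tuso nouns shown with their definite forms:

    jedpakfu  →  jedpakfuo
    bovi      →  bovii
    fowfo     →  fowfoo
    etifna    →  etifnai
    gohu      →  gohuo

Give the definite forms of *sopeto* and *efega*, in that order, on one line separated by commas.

sopetoo, efegai

The alternation tracks the last vowel of the stem — -o when the last vowel of the stem is a rounded vowel (*jedpakfu*, *fowfo*, *gohu*); -i when the last vowel of the stem is an unrounded vowel (*bovi*, *etifna*).
*sopeto* — last vowel /o/ (a rounded vowel) → -o → *sopetoo*.
The last vowel of *efega* is /a/, which is an unrounded vowel, so the suffix is -i, giving *efegai*.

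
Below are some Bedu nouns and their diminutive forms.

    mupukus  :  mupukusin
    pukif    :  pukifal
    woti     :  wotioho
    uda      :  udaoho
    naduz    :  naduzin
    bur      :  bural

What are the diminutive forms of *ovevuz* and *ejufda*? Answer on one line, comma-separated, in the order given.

The alternation tracks the final sound of the stem — -in when the stem ends in a sibilant (*mupukus*, *naduz*); -al when the stem ends in a non-sibilant consonant (*pukif*, *bur*); -oho when the stem ends in a vowel (*woti*, *uda*).
Since the final sound of *ovevuz* is /z/ (a sibilant), it takes -in, giving *ovevuzin*.
Since the final sound of *ejufda* is /a/ (a vowel), it takes -oho, giving *ejufdaoho*.

ovevuzin, ejufdaoho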